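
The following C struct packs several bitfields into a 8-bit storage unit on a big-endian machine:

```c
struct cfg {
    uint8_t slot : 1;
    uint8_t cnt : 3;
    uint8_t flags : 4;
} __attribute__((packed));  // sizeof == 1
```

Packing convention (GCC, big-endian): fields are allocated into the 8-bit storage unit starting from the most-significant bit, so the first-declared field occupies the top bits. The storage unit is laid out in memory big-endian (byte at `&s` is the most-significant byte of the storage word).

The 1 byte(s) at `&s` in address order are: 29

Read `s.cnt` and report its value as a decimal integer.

[0]=0x29 (big-endian) → word 0x29
slot [7+:1] = (word>>7) & 0x1 = 0
cnt [4+:3] = (word>>4) & 0x7 = 2  ←
flags [0+:4] = (word>>0) & 0xf = 9

2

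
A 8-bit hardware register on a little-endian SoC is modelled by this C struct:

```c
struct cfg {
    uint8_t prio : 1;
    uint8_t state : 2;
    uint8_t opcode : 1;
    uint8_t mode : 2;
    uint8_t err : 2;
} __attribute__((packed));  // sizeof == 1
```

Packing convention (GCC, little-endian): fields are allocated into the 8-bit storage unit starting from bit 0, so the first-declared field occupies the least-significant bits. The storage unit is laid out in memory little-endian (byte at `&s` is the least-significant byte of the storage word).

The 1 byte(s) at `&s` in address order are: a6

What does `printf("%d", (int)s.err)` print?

[0]=0xa6 (little-endian) → word 0xa6
prio [0+:1] = (word>>0) & 0x1 = 0
state [1+:2] = (word>>1) & 0x3 = 3
opcode [3+:1] = (word>>3) & 0x1 = 0
mode [4+:2] = (word>>4) & 0x3 = 2
err [6+:2] = (word>>6) & 0x3 = 2  ←

2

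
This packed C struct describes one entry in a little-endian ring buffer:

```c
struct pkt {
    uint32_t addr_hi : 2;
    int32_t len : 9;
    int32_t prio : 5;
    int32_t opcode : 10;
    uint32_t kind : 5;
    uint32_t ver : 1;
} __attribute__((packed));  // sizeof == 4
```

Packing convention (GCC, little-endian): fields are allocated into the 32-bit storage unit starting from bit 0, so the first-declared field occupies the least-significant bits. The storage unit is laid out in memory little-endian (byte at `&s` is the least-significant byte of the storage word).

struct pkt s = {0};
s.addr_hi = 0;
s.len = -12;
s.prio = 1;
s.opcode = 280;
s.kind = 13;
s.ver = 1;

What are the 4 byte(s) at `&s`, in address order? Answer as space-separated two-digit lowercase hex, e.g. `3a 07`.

[0+:2] addr_hi=0 & 0x3 = 0x0; word=0x00000000
[2+:9] len=-12 & 0x1ff = 0x1f4; word=0x000007d0
[11+:5] prio=1 & 0x1f = 0x1; word=0x00000fd0
[16+:10] opcode=280 & 0x3ff = 0x118; word=0x01180fd0
[26+:5] kind=13 & 0x1f = 0xd; word=0x35180fd0
[31+:1] ver=1 & 0x1 = 0x1; word=0xb5180fd0
word = 0xb5180fd0 → little-endian bytes:
  [0]=0xd0  [1]=0x0f  [2]=0x18  [3]=0xb5

d0 0f 18 b5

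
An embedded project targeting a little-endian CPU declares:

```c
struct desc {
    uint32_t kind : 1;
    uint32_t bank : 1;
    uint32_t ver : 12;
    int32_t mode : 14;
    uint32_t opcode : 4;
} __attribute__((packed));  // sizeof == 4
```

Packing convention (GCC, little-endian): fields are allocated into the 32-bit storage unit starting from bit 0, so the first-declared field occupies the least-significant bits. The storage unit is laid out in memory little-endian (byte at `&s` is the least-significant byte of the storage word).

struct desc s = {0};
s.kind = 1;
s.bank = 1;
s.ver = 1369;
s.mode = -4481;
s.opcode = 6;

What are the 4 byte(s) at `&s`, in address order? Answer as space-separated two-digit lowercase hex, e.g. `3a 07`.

67 d5 9f 6b

kind:1 = 1 → 0x1 << 0 → word 0x00000001
bank:1 = 1 → 0x1 << 1 → word 0x00000003
ver:12 = 1369 → 0x559 << 2 → word 0x00001567
mode:14 = -4481 → 0x2e7f << 14 → word 0x0b9fd567
opcode:4 = 6 → 0x6 << 28 → word 0x6b9fd567
word = 0x6b9fd567 → little-endian bytes:
  [0]=0x67  [1]=0xd5  [2]=0x9f  [3]=0x6b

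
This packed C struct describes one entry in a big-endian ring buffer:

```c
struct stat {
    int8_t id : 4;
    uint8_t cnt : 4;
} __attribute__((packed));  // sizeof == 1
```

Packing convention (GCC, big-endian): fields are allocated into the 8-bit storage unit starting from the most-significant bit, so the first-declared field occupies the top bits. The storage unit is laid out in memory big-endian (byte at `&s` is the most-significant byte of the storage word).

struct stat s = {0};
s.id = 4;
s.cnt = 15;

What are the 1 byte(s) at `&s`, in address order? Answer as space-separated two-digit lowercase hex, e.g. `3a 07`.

id (4b) val=4 bits=0x4 at bit 4: 0x40
cnt (4b) val=15 bits=0xf at bit 0: 0x4f
word = 0x4f → big-endian bytes:
  [0]=0x4f

4f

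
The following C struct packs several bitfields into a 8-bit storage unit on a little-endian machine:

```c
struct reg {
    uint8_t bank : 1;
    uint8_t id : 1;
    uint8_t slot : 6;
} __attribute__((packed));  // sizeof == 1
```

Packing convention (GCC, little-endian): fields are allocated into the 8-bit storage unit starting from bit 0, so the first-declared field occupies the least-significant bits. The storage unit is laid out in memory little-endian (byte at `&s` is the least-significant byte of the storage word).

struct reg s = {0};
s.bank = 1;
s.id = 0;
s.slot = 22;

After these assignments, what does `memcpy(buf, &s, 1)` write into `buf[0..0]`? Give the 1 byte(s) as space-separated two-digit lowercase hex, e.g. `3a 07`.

59

[0+:1] bank=1 & 0x1 = 0x1; word=0x01
[1+:1] id=0 & 0x1 = 0x0; word=0x01
[2+:6] slot=22 & 0x3f = 0x16; word=0x59
word = 0x59 → little-endian bytes:
  [0]=0x59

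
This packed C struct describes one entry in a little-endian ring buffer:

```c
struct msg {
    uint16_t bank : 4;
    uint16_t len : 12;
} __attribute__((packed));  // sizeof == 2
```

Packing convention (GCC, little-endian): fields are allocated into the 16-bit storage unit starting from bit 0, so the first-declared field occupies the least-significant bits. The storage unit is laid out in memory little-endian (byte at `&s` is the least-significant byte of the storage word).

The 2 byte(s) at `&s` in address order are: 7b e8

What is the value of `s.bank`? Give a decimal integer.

11

[0]=0x7b [1]=0xe8 (little-endian) → word 0xe87b
bank:4 @ bit 0 → (0xe87b>>0)&0xf = 0xb  ←
len:12 @ bit 4 → (0xe87b>>4)&0xfff = 0xe87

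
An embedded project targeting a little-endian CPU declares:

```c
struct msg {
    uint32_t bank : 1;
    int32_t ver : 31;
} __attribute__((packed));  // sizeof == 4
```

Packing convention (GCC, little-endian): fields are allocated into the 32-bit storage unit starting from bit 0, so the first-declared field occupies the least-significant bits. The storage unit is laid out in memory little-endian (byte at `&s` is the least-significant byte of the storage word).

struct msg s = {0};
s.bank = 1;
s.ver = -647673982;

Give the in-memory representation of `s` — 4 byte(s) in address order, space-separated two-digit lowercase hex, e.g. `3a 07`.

bank:1 = 1 → 0x1 << 0 → word 0x00000001
ver:31 = -647673982 → 0x59654782 << 1 → word 0xb2ca8f05
word = 0xb2ca8f05 → little-endian bytes:
  [0]=0x05  [1]=0x8f  [2]=0xca  [3]=0xb2

05 8f ca b2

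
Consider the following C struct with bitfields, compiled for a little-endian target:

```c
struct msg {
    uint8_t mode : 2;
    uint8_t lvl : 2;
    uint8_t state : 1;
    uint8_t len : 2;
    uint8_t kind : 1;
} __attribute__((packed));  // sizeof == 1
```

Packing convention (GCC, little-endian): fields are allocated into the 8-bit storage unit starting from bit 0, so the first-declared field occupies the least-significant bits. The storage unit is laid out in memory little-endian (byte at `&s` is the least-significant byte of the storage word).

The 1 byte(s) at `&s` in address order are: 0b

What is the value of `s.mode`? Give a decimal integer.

[0]=0x0b (little-endian) → word 0x0b
mode [0+:2] = (word>>0) & 0x3 = 3  ←
lvl [2+:2] = (word>>2) & 0x3 = 2
state [4+:1] = (word>>4) & 0x1 = 0
len [5+:2] = (word>>5) & 0x3 = 0
kind [7+:1] = (word>>7) & 0x1 = 0

3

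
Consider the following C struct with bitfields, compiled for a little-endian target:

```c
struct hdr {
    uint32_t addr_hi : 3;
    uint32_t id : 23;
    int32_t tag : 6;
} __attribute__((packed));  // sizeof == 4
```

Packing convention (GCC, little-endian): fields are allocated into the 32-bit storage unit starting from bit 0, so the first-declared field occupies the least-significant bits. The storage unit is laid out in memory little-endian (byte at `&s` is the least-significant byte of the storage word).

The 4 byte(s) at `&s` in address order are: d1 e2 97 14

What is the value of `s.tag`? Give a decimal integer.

5

[0]=0xd1 [1]=0xe2 [2]=0x97 [3]=0x14 (little-endian) → word 0x1497e2d1
addr_hi:3 @ bit 0 → (0x1497e2d1>>0)&0x7 = 0x1
id:23 @ bit 3 → (0x1497e2d1>>3)&0x7fffff = 0x12fc5a
tag:6 @ bit 26 → (0x1497e2d1>>26)&0x3f = 0x5  ←
tag signed 6b, MSB=0: value = 5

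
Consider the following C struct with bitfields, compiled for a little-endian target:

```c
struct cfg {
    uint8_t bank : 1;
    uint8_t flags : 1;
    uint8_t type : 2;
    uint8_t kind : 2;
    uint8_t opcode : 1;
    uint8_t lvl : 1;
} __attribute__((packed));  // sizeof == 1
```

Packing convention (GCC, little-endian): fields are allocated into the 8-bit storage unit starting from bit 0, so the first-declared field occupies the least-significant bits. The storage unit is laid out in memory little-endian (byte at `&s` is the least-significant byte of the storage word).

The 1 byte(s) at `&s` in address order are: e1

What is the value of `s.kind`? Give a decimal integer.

2

[0]=0xe1 (little-endian) → word 0xe1
bank:1 @ bit 0 → (0xe1>>0)&0x1 = 0x1
flags:1 @ bit 1 → (0xe1>>1)&0x1 = 0x0
type:2 @ bit 2 → (0xe1>>2)&0x3 = 0x0
kind:2 @ bit 4 → (0xe1>>4)&0x3 = 0x2  ←
opcode:1 @ bit 6 → (0xe1>>6)&0x1 = 0x1
lvl:1 @ bit 7 → (0xe1>>7)&0x1 = 0x1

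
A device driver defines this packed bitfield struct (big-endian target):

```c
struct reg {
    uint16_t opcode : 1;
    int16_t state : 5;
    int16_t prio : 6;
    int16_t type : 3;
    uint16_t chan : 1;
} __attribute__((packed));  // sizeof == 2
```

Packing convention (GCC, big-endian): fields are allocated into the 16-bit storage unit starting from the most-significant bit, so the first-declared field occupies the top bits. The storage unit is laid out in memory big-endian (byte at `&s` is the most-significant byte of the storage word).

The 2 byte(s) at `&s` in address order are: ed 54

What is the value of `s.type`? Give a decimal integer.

2

[0]=0xed [1]=0x54 (big-endian) → word 0xed54
opcode:1 @ bit 15 → (0xed54>>15)&0x1 = 0x1
state:5 @ bit 10 → (0xed54>>10)&0x1f = 0x1b
prio:6 @ bit 4 → (0xed54>>4)&0x3f = 0x15
type:3 @ bit 1 → (0xed54>>1)&0x7 = 0x2  ←
chan:1 @ bit 0 → (0xed54>>0)&0x1 = 0x0
type signed 3b, MSB=0: value = 2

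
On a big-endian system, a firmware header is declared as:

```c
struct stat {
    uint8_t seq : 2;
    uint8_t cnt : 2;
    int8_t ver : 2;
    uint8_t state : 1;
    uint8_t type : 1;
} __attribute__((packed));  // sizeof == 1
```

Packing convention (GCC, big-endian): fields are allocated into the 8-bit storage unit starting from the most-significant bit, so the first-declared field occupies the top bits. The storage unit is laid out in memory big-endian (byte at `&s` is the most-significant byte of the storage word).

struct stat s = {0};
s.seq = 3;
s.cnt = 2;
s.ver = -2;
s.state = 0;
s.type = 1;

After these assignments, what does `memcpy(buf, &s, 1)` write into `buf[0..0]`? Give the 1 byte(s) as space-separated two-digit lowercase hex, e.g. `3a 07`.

e9

seq (2b) val=3 bits=0x3 at bit 6: 0xc0
cnt (2b) val=2 bits=0x2 at bit 4: 0xe0
ver (2b) val=-2 bits=0x2 at bit 2: 0xe8
state (1b) val=0 bits=0x0 at bit 1: 0xe8
type (1b) val=1 bits=0x1 at bit 0: 0xe9
word = 0xe9 → big-endian bytes:
  [0]=0xe9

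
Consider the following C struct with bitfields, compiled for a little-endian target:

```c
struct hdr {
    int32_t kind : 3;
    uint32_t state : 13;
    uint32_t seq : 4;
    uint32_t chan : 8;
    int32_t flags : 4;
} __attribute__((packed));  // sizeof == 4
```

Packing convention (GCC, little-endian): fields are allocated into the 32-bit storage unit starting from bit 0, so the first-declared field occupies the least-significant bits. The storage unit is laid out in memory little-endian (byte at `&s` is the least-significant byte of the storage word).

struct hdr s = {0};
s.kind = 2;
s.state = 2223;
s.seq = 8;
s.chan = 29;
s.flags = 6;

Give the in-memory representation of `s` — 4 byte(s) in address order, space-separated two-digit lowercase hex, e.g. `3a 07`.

7a 45 d8 61

kind:3 = 2 → 0x2 << 0 → word 0x00000002
state:13 = 2223 → 0x8af << 3 → word 0x0000457a
seq:4 = 8 → 0x8 << 16 → word 0x0008457a
chan:8 = 29 → 0x1d << 20 → word 0x01d8457a
flags:4 = 6 → 0x6 << 28 → word 0x61d8457a
word = 0x61d8457a → little-endian bytes:
  [0]=0x7a  [1]=0x45  [2]=0xd8  [3]=0x61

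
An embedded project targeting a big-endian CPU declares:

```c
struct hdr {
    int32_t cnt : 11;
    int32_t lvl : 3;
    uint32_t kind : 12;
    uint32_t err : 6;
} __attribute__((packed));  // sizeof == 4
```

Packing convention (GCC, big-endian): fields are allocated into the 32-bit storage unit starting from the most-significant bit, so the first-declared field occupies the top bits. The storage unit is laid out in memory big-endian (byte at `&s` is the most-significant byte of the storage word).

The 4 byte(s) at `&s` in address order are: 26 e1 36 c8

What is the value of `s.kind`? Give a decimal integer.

1243

[0]=0x26 [1]=0xe1 [2]=0x36 [3]=0xc8 (big-endian) → word 0x26e136c8
cnt:11 @ bit 21 → (0x26e136c8>>21)&0x7ff = 0x137
lvl:3 @ bit 18 → (0x26e136c8>>18)&0x7 = 0x0
kind:12 @ bit 6 → (0x26e136c8>>6)&0xfff = 0x4db  ←
err:6 @ bit 0 → (0x26e136c8>>0)&0x3f = 0x8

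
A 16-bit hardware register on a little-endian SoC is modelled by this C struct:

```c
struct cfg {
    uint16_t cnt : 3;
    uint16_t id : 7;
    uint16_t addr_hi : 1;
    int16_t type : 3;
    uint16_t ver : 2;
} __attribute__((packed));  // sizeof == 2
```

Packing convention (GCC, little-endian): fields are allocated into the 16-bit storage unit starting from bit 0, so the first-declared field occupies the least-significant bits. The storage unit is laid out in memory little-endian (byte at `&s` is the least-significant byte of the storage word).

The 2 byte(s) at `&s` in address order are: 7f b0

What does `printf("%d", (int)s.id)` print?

15

[0]=0x7f [1]=0xb0 (little-endian) → word 0xb07f
cnt:3 @ bit 0 → (0xb07f>>0)&0x7 = 0x7
id:7 @ bit 3 → (0xb07f>>3)&0x7f = 0xf  ←
addr_hi:1 @ bit 10 → (0xb07f>>10)&0x1 = 0x0
type:3 @ bit 11 → (0xb07f>>11)&0x7 = 0x6
ver:2 @ bit 14 → (0xb07f>>14)&0x3 = 0x2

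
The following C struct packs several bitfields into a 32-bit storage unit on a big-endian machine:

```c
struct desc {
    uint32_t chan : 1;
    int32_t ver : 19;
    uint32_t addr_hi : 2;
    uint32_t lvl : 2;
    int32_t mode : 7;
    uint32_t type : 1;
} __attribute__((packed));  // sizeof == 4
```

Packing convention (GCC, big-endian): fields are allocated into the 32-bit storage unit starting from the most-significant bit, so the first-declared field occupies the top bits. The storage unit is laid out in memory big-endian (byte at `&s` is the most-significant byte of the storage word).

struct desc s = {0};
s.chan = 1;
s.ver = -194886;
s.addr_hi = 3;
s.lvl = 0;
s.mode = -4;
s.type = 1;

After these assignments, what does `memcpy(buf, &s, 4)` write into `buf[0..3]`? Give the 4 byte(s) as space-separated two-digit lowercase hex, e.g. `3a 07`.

chan:1 = 1 → 0x1 << 31 → word 0x80000000
ver:19 = -194886 → 0x506ba << 12 → word 0xd06ba000
addr_hi:2 = 3 → 0x3 << 10 → word 0xd06bac00
lvl:2 = 0 → 0x0 << 8 → word 0xd06bac00
mode:7 = -4 → 0x7c << 1 → word 0xd06bacf8
type:1 = 1 → 0x1 << 0 → word 0xd06bacf9
word = 0xd06bacf9 → big-endian bytes:
  [0]=0xd0  [1]=0x6b  [2]=0xac  [3]=0xf9

d0 6b ac f9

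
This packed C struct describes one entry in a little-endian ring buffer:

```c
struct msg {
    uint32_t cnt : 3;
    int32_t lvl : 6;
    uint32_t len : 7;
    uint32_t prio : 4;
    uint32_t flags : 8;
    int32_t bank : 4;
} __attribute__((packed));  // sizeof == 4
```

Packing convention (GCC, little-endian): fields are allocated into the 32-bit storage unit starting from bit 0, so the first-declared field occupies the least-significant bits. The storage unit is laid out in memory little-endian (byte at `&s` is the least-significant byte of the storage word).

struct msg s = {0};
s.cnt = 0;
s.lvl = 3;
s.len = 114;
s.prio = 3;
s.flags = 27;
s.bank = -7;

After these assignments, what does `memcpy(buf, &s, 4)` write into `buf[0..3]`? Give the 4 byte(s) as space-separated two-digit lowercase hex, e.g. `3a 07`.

[0+:3] cnt=0 & 0x7 = 0x0; word=0x00000000
[3+:6] lvl=3 & 0x3f = 0x3; word=0x00000018
[9+:7] len=114 & 0x7f = 0x72; word=0x0000e418
[16+:4] prio=3 & 0xf = 0x3; word=0x0003e418
[20+:8] flags=27 & 0xff = 0x1b; word=0x01b3e418
[28+:4] bank=-7 & 0xf = 0x9; word=0x91b3e418
word = 0x91b3e418 → little-endian bytes:
  [0]=0x18  [1]=0xe4  [2]=0xb3  [3]=0x91

18 e4 b3 91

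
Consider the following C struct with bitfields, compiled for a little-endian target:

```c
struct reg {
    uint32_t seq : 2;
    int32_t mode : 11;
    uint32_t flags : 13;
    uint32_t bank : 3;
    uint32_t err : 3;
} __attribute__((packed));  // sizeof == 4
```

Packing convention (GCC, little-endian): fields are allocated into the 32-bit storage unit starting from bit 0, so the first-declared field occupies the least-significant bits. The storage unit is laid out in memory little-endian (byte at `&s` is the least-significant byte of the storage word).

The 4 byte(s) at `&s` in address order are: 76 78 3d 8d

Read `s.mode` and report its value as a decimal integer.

[0]=0x76 [1]=0x78 [2]=0x3d [3]=0x8d (little-endian) → word 0x8d3d7876
seq:2 @ bit 0 → (0x8d3d7876>>0)&0x3 = 0x2
mode:11 @ bit 2 → (0x8d3d7876>>2)&0x7ff = 0x61d  ←
flags:13 @ bit 13 → (0x8d3d7876>>13)&0x1fff = 0x9eb
bank:3 @ bit 26 → (0x8d3d7876>>26)&0x7 = 0x3
err:3 @ bit 29 → (0x8d3d7876>>29)&0x7 = 0x4
mode signed 11b, MSB=1: 1565 - 2048 = -483

-483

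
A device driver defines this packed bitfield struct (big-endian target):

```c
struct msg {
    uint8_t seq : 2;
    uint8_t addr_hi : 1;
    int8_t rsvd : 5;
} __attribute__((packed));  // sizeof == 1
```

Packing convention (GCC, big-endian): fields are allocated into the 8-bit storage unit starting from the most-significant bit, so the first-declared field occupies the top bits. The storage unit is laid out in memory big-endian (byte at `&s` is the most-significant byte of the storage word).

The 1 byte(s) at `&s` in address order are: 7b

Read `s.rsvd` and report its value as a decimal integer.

-5

[0]=0x7b (big-endian) → word 0x7b
seq [6+:2] = (word>>6) & 0x3 = 1
addr_hi [5+:1] = (word>>5) & 0x1 = 1
rsvd [0+:5] = (word>>0) & 0x1f = 27  ←
rsvd signed 5b, MSB=1: 27 - 32 = -5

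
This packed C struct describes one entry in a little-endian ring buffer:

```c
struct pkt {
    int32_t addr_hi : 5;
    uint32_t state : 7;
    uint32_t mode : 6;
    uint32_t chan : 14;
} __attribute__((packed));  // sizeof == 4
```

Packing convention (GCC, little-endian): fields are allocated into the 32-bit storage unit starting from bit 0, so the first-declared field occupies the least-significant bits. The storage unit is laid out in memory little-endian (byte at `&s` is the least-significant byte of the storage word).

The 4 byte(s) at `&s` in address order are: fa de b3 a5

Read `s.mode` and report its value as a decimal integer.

61

[0]=0xfa [1]=0xde [2]=0xb3 [3]=0xa5 (little-endian) → word 0xa5b3defa
addr_hi [0+:5] = (word>>0) & 0x1f = 26
state [5+:7] = (word>>5) & 0x7f = 119
mode [12+:6] = (word>>12) & 0x3f = 61  ←
chan [18+:14] = (word>>18) & 0x3fff = 10604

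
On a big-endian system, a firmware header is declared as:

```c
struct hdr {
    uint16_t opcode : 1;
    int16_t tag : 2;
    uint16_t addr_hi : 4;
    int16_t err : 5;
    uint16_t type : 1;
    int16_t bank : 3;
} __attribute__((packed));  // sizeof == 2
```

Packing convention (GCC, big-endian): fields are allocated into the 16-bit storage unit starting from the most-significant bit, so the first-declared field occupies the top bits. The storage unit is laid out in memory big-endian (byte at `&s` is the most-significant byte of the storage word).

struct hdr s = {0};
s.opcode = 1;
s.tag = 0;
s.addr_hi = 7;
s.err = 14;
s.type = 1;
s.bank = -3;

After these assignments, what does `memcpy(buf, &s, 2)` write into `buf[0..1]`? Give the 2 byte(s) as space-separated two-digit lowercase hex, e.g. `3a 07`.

8e ed

opcode:1 = 1 → 0x1 << 15 → word 0x8000
tag:2 = 0 → 0x0 << 13 → word 0x8000
addr_hi:4 = 7 → 0x7 << 9 → word 0x8e00
err:5 = 14 → 0xe << 4 → word 0x8ee0
type:1 = 1 → 0x1 << 3 → word 0x8ee8
bank:3 = -3 → 0x5 << 0 → word 0x8eed
word = 0x8eed → big-endian bytes:
  [0]=0x8e  [1]=0xed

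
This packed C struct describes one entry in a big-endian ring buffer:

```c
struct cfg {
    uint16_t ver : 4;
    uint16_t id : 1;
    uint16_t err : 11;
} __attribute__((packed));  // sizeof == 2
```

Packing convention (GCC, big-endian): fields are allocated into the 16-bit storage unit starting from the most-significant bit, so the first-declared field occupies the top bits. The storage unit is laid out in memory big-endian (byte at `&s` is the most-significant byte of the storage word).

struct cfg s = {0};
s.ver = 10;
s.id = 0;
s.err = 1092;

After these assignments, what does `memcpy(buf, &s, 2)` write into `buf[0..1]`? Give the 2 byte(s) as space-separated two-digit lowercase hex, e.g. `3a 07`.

ver (4b) val=10 bits=0xa at bit 12: 0xa000
id (1b) val=0 bits=0x0 at bit 11: 0xa000
err (11b) val=1092 bits=0x444 at bit 0: 0xa444
word = 0xa444 → big-endian bytes:
  [0]=0xa4  [1]=0x44

a4 44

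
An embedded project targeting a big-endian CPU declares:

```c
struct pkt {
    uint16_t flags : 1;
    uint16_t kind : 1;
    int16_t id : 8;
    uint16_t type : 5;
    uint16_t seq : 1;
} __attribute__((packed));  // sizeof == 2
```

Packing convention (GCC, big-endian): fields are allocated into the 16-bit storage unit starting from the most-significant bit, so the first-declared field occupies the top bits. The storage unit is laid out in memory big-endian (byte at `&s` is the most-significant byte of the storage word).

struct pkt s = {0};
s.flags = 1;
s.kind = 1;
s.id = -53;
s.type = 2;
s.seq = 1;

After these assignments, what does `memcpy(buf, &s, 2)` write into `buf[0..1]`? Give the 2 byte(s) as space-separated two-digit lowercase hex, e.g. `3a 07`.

[15+:1] flags=1 & 0x1 = 0x1; word=0x8000
[14+:1] kind=1 & 0x1 = 0x1; word=0xc000
[6+:8] id=-53 & 0xff = 0xcb; word=0xf2c0
[1+:5] type=2 & 0x1f = 0x2; word=0xf2c4
[0+:1] seq=1 & 0x1 = 0x1; word=0xf2c5
word = 0xf2c5 → big-endian bytes:
  [0]=0xf2  [1]=0xc5

f2 c5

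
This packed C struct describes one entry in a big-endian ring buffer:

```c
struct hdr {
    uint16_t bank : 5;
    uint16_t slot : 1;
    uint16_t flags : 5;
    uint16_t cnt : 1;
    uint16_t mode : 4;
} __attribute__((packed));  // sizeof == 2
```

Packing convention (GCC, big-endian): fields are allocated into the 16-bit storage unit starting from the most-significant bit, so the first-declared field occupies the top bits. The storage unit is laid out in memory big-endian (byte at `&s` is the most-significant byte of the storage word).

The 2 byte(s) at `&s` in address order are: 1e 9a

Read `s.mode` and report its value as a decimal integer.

[0]=0x1e [1]=0x9a (big-endian) → word 0x1e9a
bank [11+:5] = (word>>11) & 0x1f = 3
slot [10+:1] = (word>>10) & 0x1 = 1
flags [5+:5] = (word>>5) & 0x1f = 20
cnt [4+:1] = (word>>4) & 0x1 = 1
mode [0+:4] = (word>>0) & 0xf = 10  ←

10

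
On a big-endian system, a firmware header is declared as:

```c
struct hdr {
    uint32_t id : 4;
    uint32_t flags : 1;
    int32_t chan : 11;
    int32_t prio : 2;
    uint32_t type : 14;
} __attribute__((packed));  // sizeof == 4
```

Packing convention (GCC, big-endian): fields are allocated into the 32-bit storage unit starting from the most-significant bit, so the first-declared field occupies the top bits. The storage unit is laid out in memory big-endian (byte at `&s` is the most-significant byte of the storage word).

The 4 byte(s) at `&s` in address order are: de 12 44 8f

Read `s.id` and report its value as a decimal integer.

13

[0]=0xde [1]=0x12 [2]=0x44 [3]=0x8f (big-endian) → word 0xde12448f
id [28+:4] = (word>>28) & 0xf = 13  ←
flags [27+:1] = (word>>27) & 0x1 = 1
chan [16+:11] = (word>>16) & 0x7ff = 1554
prio [14+:2] = (word>>14) & 0x3 = 1
type [0+:14] = (word>>0) & 0x3fff = 1167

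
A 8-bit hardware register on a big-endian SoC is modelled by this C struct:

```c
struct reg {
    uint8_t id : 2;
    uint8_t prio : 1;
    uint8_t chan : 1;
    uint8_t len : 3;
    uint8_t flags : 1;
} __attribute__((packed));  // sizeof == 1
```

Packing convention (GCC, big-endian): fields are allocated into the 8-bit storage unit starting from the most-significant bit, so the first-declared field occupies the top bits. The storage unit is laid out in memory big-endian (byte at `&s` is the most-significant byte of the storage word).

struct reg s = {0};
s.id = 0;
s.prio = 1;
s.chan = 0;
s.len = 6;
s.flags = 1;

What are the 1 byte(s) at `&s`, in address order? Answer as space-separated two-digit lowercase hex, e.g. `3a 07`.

id:2 = 0 → 0x0 << 6 → word 0x00
prio:1 = 1 → 0x1 << 5 → word 0x20
chan:1 = 0 → 0x0 << 4 → word 0x20
len:3 = 6 → 0x6 << 1 → word 0x2c
flags:1 = 1 → 0x1 << 0 → word 0x2d
word = 0x2d → big-endian bytes:
  [0]=0x2d

2d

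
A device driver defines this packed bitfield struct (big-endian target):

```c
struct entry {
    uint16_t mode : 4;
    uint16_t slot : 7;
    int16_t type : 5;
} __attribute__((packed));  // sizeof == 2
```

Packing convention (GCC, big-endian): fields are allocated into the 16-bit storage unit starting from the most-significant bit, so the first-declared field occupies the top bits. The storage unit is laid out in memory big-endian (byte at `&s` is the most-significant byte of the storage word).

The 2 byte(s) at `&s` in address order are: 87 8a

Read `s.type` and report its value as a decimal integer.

[0]=0x87 [1]=0x8a (big-endian) → word 0x878a
mode:4 @ bit 12 → (0x878a>>12)&0xf = 0x8
slot:7 @ bit 5 → (0x878a>>5)&0x7f = 0x3c
type:5 @ bit 0 → (0x878a>>0)&0x1f = 0xa  ←
type signed 5b, MSB=0: value = 10

10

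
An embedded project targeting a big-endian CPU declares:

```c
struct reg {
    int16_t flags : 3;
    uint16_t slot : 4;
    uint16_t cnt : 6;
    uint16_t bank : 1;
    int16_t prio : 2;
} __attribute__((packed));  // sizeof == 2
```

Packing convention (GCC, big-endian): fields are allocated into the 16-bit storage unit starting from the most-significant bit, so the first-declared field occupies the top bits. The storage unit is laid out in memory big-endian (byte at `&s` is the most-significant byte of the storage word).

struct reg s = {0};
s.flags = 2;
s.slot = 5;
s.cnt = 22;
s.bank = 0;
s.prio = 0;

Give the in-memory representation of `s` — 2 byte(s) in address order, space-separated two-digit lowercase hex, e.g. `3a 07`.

flags:3 = 2 → 0x2 << 13 → word 0x4000
slot:4 = 5 → 0x5 << 9 → word 0x4a00
cnt:6 = 22 → 0x16 << 3 → word 0x4ab0
bank:1 = 0 → 0x0 << 2 → word 0x4ab0
prio:2 = 0 → 0x0 << 0 → word 0x4ab0
word = 0x4ab0 → big-endian bytes:
  [0]=0x4a  [1]=0xb0

4a b0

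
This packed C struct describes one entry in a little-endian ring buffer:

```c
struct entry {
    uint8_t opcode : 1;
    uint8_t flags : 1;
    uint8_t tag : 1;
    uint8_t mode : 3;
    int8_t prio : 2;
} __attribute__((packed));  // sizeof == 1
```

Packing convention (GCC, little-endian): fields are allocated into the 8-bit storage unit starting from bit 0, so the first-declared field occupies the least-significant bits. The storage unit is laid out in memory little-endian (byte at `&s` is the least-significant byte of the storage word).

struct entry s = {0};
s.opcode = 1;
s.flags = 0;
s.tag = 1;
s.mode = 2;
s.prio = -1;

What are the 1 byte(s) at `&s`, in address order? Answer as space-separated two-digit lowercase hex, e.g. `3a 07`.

opcode:1 = 1 → 0x1 << 0 → word 0x01
flags:1 = 0 → 0x0 << 1 → word 0x01
tag:1 = 1 → 0x1 << 2 → word 0x05
mode:3 = 2 → 0x2 << 3 → word 0x15
prio:2 = -1 → 0x3 << 6 → word 0xd5
word = 0xd5 → little-endian bytes:
  [0]=0xd5

d5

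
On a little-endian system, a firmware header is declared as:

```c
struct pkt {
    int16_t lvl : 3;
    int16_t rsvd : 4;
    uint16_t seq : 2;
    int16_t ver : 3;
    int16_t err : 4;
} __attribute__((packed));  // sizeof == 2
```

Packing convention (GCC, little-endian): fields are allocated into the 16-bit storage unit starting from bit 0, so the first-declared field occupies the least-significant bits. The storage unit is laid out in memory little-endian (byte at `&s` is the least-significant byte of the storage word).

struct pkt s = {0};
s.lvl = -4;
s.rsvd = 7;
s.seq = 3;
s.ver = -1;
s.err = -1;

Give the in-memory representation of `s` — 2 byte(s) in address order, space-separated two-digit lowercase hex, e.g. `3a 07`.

bc ff

lvl (3b) val=-4 bits=0x4 at bit 0: 0x0004
rsvd (4b) val=7 bits=0x7 at bit 3: 0x003c
seq (2b) val=3 bits=0x3 at bit 7: 0x01bc
ver (3b) val=-1 bits=0x7 at bit 9: 0x0fbc
err (4b) val=-1 bits=0xf at bit 12: 0xffbc
word = 0xffbc → little-endian bytes:
  [0]=0xbc  [1]=0xff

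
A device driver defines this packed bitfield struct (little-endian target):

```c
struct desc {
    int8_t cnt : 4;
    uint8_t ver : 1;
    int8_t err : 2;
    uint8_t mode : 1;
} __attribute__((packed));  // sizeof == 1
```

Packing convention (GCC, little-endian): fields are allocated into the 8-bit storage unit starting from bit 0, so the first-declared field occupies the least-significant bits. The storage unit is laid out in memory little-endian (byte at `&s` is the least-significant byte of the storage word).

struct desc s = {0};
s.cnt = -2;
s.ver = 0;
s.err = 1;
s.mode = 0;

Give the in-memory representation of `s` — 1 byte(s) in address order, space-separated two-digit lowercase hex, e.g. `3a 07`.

2e

[0+:4] cnt=-2 & 0xf = 0xe; word=0x0e
[4+:1] ver=0 & 0x1 = 0x0; word=0x0e
[5+:2] err=1 & 0x3 = 0x1; word=0x2e
[7+:1] mode=0 & 0x1 = 0x0; word=0x2e
word = 0x2e → little-endian bytes:
  [0]=0x2e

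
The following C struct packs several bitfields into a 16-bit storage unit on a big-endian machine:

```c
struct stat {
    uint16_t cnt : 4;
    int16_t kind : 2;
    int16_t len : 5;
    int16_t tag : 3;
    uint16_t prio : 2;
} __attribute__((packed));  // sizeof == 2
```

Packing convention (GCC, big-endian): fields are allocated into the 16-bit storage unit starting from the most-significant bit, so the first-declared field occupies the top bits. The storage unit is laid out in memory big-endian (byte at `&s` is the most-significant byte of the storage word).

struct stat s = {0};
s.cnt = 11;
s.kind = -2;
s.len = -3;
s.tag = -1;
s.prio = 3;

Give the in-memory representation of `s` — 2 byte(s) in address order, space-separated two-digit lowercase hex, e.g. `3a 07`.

bb bf

cnt (4b) val=11 bits=0xb at bit 12: 0xb000
kind (2b) val=-2 bits=0x2 at bit 10: 0xb800
len (5b) val=-3 bits=0x1d at bit 5: 0xbba0
tag (3b) val=-1 bits=0x7 at bit 2: 0xbbbc
prio (2b) val=3 bits=0x3 at bit 0: 0xbbbf
word = 0xbbbf → big-endian bytes:
  [0]=0xbb  [1]=0xbf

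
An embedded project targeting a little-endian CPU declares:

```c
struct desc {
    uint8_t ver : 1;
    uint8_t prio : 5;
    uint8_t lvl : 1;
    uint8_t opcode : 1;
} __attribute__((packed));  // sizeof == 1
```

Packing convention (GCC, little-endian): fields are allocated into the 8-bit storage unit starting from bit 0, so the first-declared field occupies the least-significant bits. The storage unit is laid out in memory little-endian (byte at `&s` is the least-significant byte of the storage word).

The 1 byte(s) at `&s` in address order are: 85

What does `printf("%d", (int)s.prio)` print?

[0]=0x85 (little-endian) → word 0x85
ver:1 @ bit 0 → (0x85>>0)&0x1 = 0x1
prio:5 @ bit 1 → (0x85>>1)&0x1f = 0x2  ←
lvl:1 @ bit 6 → (0x85>>6)&0x1 = 0x0
opcode:1 @ bit 7 → (0x85>>7)&0x1 = 0x1

2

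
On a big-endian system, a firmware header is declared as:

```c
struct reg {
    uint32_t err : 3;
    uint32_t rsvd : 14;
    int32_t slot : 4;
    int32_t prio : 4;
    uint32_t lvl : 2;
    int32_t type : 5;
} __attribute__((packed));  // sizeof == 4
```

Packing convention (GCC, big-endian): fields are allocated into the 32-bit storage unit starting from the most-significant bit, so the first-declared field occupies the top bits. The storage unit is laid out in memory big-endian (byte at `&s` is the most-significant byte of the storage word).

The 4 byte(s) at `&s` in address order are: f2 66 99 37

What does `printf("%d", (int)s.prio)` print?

[0]=0xf2 [1]=0x66 [2]=0x99 [3]=0x37 (big-endian) → word 0xf2669937
err:3 @ bit 29 → (0xf2669937>>29)&0x7 = 0x7
rsvd:14 @ bit 15 → (0xf2669937>>15)&0x3fff = 0x24cd
slot:4 @ bit 11 → (0xf2669937>>11)&0xf = 0x3
prio:4 @ bit 7 → (0xf2669937>>7)&0xf = 0x2  ←
lvl:2 @ bit 5 → (0xf2669937>>5)&0x3 = 0x1
type:5 @ bit 0 → (0xf2669937>>0)&0x1f = 0x17
prio signed 4b, MSB=0: value = 2

2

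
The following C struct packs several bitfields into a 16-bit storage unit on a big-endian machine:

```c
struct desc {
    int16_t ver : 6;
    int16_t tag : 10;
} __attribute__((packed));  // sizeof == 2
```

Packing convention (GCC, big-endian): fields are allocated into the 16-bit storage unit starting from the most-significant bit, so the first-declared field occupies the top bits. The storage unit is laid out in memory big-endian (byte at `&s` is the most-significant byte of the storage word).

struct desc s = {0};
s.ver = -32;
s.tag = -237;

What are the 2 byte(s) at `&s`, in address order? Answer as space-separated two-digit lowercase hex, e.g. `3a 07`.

83 13

ver (6b) val=-32 bits=0x20 at bit 10: 0x8000
tag (10b) val=-237 bits=0x313 at bit 0: 0x8313
word = 0x8313 → big-endian bytes:
  [0]=0x83  [1]=0x13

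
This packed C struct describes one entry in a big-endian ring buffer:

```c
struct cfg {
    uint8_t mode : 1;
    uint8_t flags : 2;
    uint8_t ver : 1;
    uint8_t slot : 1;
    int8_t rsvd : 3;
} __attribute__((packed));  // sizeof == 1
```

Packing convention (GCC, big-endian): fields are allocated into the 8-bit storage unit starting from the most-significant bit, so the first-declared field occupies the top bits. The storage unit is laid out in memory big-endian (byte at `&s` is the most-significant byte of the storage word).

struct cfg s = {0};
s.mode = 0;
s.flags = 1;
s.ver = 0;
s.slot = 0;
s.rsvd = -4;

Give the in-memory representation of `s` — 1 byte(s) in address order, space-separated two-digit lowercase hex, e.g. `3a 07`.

mode:1 = 0 → 0x0 << 7 → word 0x00
flags:2 = 1 → 0x1 << 5 → word 0x20
ver:1 = 0 → 0x0 << 4 → word 0x20
slot:1 = 0 → 0x0 << 3 → word 0x20
rsvd:3 = -4 → 0x4 << 0 → word 0x24
word = 0x24 → big-endian bytes:
  [0]=0x24

24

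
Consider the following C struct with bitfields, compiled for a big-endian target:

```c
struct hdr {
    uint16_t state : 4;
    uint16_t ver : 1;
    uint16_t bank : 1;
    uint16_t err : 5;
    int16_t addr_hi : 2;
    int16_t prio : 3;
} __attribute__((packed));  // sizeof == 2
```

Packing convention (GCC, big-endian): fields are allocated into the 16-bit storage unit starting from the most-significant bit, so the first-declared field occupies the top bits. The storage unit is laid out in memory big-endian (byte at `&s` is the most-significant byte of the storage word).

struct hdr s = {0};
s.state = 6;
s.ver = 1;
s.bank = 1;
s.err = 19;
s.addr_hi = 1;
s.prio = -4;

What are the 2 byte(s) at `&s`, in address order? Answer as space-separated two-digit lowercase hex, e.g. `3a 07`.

state (4b) val=6 bits=0x6 at bit 12: 0x6000
ver (1b) val=1 bits=0x1 at bit 11: 0x6800
bank (1b) val=1 bits=0x1 at bit 10: 0x6c00
err (5b) val=19 bits=0x13 at bit 5: 0x6e60
addr_hi (2b) val=1 bits=0x1 at bit 3: 0x6e68
prio (3b) val=-4 bits=0x4 at bit 0: 0x6e6c
word = 0x6e6c → big-endian bytes:
  [0]=0x6e  [1]=0x6c

6e 6c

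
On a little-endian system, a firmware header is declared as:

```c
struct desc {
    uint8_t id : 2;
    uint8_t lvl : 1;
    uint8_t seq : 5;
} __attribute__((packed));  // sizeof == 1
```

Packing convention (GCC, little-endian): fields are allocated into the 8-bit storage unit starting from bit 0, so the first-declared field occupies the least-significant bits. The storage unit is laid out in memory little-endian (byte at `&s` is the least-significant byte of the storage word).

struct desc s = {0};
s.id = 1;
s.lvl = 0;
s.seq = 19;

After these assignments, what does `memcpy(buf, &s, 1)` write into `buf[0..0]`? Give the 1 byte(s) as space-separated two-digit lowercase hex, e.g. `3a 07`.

99

id (2b) val=1 bits=0x1 at bit 0: 0x01
lvl (1b) val=0 bits=0x0 at bit 2: 0x01
seq (5b) val=19 bits=0x13 at bit 3: 0x99
word = 0x99 → little-endian bytes:
  [0]=0x99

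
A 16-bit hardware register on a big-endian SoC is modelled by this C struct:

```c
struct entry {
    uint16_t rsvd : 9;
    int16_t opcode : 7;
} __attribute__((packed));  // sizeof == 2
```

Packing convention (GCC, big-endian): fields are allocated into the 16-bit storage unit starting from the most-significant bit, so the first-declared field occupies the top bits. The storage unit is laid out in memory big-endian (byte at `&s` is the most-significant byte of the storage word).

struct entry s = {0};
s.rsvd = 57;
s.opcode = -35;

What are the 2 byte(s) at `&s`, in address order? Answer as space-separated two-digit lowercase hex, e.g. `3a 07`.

rsvd:9 = 57 → 0x39 << 7 → word 0x1c80
opcode:7 = -35 → 0x5d << 0 → word 0x1cdd
word = 0x1cdd → big-endian bytes:
  [0]=0x1c  [1]=0xdd

1c dd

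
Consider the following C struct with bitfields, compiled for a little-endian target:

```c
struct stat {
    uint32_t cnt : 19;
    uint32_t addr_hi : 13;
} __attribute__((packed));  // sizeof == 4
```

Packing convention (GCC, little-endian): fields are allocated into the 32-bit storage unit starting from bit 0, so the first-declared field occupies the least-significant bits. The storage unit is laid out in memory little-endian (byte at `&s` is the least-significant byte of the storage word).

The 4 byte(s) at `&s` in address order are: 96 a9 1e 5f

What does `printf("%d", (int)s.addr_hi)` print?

[0]=0x96 [1]=0xa9 [2]=0x1e [3]=0x5f (little-endian) → word 0x5f1ea996
cnt [0+:19] = (word>>0) & 0x7ffff = 436630
addr_hi [19+:13] = (word>>19) & 0x1fff = 3043  ←

3043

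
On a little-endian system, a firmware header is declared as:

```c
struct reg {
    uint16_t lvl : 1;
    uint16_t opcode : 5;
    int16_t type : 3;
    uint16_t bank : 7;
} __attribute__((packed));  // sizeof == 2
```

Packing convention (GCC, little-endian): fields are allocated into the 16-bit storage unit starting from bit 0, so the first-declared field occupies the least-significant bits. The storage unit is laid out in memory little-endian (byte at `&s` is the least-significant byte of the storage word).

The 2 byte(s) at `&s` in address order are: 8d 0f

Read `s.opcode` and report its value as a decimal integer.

6

[0]=0x8d [1]=0x0f (little-endian) → word 0x0f8d
lvl:1 @ bit 0 → (0x0f8d>>0)&0x1 = 0x1
opcode:5 @ bit 1 → (0x0f8d>>1)&0x1f = 0x6  ←
type:3 @ bit 6 → (0x0f8d>>6)&0x7 = 0x6
bank:7 @ bit 9 → (0x0f8d>>9)&0x7f = 0x7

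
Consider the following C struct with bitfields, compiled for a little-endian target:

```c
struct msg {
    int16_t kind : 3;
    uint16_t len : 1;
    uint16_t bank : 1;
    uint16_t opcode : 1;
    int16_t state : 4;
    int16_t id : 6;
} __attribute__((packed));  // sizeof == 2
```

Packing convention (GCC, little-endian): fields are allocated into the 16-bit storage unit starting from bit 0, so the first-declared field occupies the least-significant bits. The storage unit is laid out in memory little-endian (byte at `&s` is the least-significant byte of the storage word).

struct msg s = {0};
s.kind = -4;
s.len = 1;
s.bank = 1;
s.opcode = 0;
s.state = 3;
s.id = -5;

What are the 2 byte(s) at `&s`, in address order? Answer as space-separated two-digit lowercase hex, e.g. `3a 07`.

kind (3b) val=-4 bits=0x4 at bit 0: 0x0004
len (1b) val=1 bits=0x1 at bit 3: 0x000c
bank (1b) val=1 bits=0x1 at bit 4: 0x001c
opcode (1b) val=0 bits=0x0 at bit 5: 0x001c
state (4b) val=3 bits=0x3 at bit 6: 0x00dc
id (6b) val=-5 bits=0x3b at bit 10: 0xecdc
word = 0xecdc → little-endian bytes:
  [0]=0xdc  [1]=0xec

dc ec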